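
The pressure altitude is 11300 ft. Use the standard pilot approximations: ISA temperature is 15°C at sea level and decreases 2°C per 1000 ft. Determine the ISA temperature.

ISA temperature = 15 − 2 × (11300/1000) = 15 − 22.6 = -7.6°C.

-7.6°C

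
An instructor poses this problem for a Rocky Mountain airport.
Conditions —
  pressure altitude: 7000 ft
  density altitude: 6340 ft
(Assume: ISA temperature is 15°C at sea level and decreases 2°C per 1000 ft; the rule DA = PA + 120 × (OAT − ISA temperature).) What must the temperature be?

-4.5°C

Density altitude − pressure altitude = 6340 − 7000 = -660 ft.
At 120 ft/°C that is an ISA deviation of -660/120 = -5.5°C.
ISA temperature at 7000 ft = 15 − 2 × (7000/1000) = 1°C.
OAT = ISA + deviation = 1 + (-5.5) = -4.5°C.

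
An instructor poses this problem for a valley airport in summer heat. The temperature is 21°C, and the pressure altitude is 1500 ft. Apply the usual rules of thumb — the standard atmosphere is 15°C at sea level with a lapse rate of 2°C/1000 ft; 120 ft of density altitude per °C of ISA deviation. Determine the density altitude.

2580 ft

ISA temperature at 1500 ft = 15 − 2 × (1500/1000) = 12°C.
ISA deviation = 21 − 12 = +9°C.
Density altitude = 1500 + 120 × (9) = 1500 + (+1080) = 2580 ft.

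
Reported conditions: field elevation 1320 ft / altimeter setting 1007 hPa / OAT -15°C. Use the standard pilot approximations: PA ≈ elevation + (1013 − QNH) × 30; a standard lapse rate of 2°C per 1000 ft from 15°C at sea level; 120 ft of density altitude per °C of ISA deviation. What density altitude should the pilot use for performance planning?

Pressure altitude = 1320 + (1013 − 1007) × 30 = 1320 + (+180) = 1500 ft.
ISA temperature at 1500 ft = 15 − 2 × (1500/1000) = 12°C.
ISA deviation = -15 − 12 = -27°C.
Density altitude = 1500 + 120 × (-27) = -1740 ft.

-1740 ft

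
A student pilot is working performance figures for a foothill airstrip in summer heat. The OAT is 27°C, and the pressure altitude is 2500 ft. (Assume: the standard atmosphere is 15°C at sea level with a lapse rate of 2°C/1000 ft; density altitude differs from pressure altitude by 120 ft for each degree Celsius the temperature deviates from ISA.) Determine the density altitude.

ISA temperature at 2500 ft = 15 − 2 × (2500/1000) = 10°C.
ISA deviation = 27 − 10 = +17°C.
Density altitude = 2500 + 120 × (17) = 2500 + (+2040) = 4540 ft.

4540 ft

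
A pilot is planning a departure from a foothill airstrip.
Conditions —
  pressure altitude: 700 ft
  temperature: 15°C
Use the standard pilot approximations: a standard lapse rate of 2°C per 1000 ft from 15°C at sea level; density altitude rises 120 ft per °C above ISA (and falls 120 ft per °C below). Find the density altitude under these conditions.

868 ft

ISA temperature at 700 ft = 15 − 2 × (700/1000) = 13.6°C.
ISA deviation = 15 − 13.6 = +1.4°C.
Density altitude = 700 + 120 × (1.4) = 700 + (+168) = 868 ft.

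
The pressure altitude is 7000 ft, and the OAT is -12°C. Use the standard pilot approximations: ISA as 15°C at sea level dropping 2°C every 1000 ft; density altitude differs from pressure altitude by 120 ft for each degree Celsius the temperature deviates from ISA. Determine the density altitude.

5440 ft

ISA temperature at 7000 ft = 15 − 2 × (7000/1000) = 1°C.
ISA deviation = -12 − 1 = -13°C.
Density altitude = 7000 + 120 × (-13) = 7000 + (-1560) = 5440 ft.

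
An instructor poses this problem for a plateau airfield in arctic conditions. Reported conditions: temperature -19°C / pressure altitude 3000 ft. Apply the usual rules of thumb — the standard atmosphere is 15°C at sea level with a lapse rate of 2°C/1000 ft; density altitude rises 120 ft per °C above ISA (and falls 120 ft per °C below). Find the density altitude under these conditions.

ISA temperature at 3000 ft = 15 − 2 × (3000/1000) = 9°C.
ISA deviation = -19 − 9 = -28°C.
Density altitude = 3000 + 120 × (-28) = 3000 + (-3360) = -360 ft.

-360 ft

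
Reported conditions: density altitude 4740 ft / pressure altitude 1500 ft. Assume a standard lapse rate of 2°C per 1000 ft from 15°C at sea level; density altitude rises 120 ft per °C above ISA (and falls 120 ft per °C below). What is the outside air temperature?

39°C

Density altitude − pressure altitude = 4740 − 1500 = +3240 ft.
At 120 ft/°C that is an ISA deviation of 3240/120 = +27°C.
ISA temperature at 1500 ft = 15 − 2 × (1500/1000) = 12°C.
OAT = ISA + deviation = 12 + (+27) = 39°C.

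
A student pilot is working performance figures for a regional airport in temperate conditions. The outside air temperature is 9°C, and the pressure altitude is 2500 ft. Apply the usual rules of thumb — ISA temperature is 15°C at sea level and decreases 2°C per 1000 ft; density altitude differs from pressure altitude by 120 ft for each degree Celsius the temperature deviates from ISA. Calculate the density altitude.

ISA temperature at 2500 ft = 15 − 2 × (2500/1000) = 10°C.
ISA deviation = 9 − 10 = -1°C.
Density altitude = 2500 + 120 × (-1) = 2500 + (-120) = 2380 ft.

2380 ft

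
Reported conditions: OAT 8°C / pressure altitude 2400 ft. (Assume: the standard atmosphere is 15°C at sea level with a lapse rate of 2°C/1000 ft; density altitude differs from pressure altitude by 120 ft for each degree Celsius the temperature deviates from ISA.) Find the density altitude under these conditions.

ISA temperature at 2400 ft = 15 − 2 × (2400/1000) = 10.2°C.
ISA deviation = 8 − 10.2 = -2.2°C.
Density altitude = 2400 + 120 × (-2.2) = 2400 + (-264) = 2136 ft.

2136 ft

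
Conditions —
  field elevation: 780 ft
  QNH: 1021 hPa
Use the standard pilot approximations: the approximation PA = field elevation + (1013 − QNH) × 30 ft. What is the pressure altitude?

Pressure correction = (1013 − 1021) × 30 = -240 ft.
Pressure altitude = 780 + (-240) = 540 ft.

540 ft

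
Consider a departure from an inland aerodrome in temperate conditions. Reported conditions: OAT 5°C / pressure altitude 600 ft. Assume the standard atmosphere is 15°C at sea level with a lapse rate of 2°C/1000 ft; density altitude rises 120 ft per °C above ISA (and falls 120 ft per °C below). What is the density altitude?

ISA temperature at 600 ft = 15 − 2 × (600/1000) = 13.8°C.
ISA deviation = 5 − 13.8 = -8.8°C.
Density altitude = 600 + 120 × (-8.8) = 600 + (-1056) = -456 ft.

-456 ft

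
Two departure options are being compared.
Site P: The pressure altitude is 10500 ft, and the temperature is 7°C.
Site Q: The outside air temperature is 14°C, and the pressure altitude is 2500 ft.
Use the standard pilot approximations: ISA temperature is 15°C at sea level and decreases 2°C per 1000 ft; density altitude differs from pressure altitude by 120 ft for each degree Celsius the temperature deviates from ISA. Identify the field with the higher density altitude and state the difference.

Site P by 9080 ft

Site P: ISA temp = -6°C, deviation +13°C, DA = 10500 + 120 × 13 = 12060 ft.
Site Q: ISA temp = 10°C, deviation +4°C, DA = 2500 + 120 × 4 = 2980 ft.
Site P is higher by 12060 − 2980 = 9080 ft.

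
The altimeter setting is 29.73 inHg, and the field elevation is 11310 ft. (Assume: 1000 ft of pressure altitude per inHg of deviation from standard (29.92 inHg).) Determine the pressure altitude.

11500 ft

Pressure correction = (29.92 − 29.73) × 1000 = +190 ft.
Pressure altitude = 11310 + (+190) = 11500 ft.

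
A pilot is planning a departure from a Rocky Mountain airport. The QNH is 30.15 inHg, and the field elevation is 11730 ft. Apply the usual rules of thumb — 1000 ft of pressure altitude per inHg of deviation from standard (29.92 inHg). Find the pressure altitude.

Pressure correction = (29.92 − 30.15) × 1000 = -230 ft.
Pressure altitude = 11730 + (-230) = 11500 ft.

11500 ft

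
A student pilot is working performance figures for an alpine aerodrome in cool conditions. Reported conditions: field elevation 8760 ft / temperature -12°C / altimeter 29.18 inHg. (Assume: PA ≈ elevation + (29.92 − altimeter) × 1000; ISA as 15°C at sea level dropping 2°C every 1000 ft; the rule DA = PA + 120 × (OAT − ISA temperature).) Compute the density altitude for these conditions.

8540 ft

Pressure altitude = 8760 + (29.92 − 29.18) × 1000 = 8760 + (+740) = 9500 ft.
ISA temperature at 9500 ft = 15 − 2 × (9500/1000) = -4°C.
ISA deviation = -12 − (-4) = -8°C.
Density altitude = 9500 + 120 × (-8) = 8540 ft.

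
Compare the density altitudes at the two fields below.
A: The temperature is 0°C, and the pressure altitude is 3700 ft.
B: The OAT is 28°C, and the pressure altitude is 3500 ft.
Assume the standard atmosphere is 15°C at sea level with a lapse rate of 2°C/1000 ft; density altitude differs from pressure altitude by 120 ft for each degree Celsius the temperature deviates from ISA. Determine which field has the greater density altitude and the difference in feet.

A: ISA temp = 7.6°C, deviation -7.6°C, DA = 3700 + 120 × (-7.6) = 2788 ft.
B: ISA temp = 8°C, deviation +20°C, DA = 3500 + 120 × 20 = 5900 ft.
B is higher by 5900 − 2788 = 3112 ft.

B by 3112 ft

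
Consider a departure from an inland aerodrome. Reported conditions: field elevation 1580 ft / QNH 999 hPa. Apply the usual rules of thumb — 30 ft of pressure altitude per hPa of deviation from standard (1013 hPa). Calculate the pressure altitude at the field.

Pressure correction = (1013 − 999) × 30 = +420 ft.
Pressure altitude = 1580 + (+420) = 2000 ft.

2000 ft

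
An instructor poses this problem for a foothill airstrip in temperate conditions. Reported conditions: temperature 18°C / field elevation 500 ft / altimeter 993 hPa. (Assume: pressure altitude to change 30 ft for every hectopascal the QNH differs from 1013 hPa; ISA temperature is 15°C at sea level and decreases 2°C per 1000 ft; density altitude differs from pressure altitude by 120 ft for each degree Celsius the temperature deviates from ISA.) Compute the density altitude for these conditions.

1724 ft

Pressure altitude = 500 + (1013 − 993) × 30 = 500 + (+600) = 1100 ft.
ISA temperature at 1100 ft = 15 − 2 × (1100/1000) = 12.8°C.
ISA deviation = 18 − 12.8 = +5.2°C.
Density altitude = 1100 + 120 × (5.2) = 1724 ft.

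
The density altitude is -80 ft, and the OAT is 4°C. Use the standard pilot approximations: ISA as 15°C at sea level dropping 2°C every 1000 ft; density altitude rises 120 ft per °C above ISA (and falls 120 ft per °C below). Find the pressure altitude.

1000 ft

DA = PA + 120 × (OAT − (15 − 2·PA/1000)) = PA + 120·OAT − 1800 + 0.24·PA = 1.24·PA + 120·OAT − 1800.
So 1.24·PA = -80 − 120 × 4 + 1800 = 1240.
PA = 1240 / 1.24 = 1000 ft.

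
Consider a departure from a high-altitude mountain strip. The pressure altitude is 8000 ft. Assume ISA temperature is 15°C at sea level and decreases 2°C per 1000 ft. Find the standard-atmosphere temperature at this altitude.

-1°C

ISA temperature = 15 − 2 × (8000/1000) = 15 − 16 = -1°C.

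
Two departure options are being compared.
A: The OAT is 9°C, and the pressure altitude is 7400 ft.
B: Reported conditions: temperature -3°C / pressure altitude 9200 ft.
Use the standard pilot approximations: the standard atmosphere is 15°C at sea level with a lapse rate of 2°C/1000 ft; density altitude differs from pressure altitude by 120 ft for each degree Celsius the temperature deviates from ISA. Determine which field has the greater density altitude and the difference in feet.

B by 792 ft

A: ISA temp = 0.2°C, deviation +8.8°C, DA = 7400 + 120 × 8.8 = 8456 ft.
B: ISA temp = -3.4°C, deviation +0.4°C, DA = 9200 + 120 × 0.4 = 9248 ft.
B is higher by 9248 − 8456 = 792 ft.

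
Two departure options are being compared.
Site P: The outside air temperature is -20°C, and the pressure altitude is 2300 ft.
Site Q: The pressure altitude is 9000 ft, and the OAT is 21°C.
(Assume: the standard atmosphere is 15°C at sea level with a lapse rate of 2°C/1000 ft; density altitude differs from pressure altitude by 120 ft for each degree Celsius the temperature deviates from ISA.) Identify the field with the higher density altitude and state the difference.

Site Q by 13228 ft

Site P: ISA temp = 10.4°C, deviation -30.4°C, DA = 2300 + 120 × (-30.4) = -1348 ft.
Site Q: ISA temp = -3°C, deviation +24°C, DA = 9000 + 120 × 24 = 11880 ft.
Site Q is higher by 11880 − (-1348) = 13228 ft.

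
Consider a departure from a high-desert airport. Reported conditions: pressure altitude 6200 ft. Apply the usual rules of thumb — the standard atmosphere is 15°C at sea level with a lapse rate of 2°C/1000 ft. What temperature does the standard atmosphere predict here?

2.6°C

ISA temperature = 15 − 2 × (6200/1000) = 15 − 12.4 = 2.6°C.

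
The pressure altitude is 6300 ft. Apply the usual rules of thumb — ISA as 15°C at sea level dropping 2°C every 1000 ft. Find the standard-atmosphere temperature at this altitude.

ISA temperature = 15 − 2 × (6300/1000) = 15 − 12.6 = 2.4°C.

2.4°C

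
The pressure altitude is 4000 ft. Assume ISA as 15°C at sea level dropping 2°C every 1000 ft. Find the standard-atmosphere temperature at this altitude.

ISA temperature = 15 − 2 × (4000/1000) = 15 − 8 = 7°C.

7°C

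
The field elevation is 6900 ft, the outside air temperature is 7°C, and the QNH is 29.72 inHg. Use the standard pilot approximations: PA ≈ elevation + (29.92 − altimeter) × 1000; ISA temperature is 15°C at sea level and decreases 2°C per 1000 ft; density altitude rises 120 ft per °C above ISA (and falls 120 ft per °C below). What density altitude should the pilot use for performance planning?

Pressure altitude = 6900 + (29.92 − 29.72) × 1000 = 6900 + (+200) = 7100 ft.
ISA temperature at 7100 ft = 15 − 2 × (7100/1000) = 0.8°C.
ISA deviation = 7 − 0.8 = +6.2°C.
Density altitude = 7100 + 120 × (6.2) = 7844 ft.

7844 ft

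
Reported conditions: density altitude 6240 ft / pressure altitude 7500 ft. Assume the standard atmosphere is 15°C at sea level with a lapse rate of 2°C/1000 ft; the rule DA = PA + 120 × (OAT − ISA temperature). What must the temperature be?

-10.5°C

Density altitude − pressure altitude = 6240 − 7500 = -1260 ft.
At 120 ft/°C that is an ISA deviation of -1260/120 = -10.5°C.
ISA temperature at 7500 ft = 15 − 2 × (7500/1000) = 0°C.
OAT = ISA + deviation = 0 + (-10.5) = -10.5°C.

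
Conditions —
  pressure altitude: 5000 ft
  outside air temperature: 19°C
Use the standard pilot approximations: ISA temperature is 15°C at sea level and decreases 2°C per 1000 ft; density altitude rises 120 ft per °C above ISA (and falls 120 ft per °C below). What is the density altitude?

ISA temperature at 5000 ft = 15 − 2 × (5000/1000) = 5°C.
ISA deviation = 19 − 5 = +14°C.
Density altitude = 5000 + 120 × (14) = 5000 + (+1680) = 6680 ft.

6680 ft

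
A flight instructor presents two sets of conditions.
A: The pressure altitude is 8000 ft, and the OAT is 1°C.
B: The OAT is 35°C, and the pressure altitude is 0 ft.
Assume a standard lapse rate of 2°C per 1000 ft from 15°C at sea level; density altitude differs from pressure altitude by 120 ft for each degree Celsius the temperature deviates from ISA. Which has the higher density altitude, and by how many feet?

A by 5840 ft

A: ISA temp = -1°C, deviation +2°C, DA = 8000 + 120 × 2 = 8240 ft.
B: ISA temp = 15°C, deviation +20°C, DA = 0 + 120 × 20 = 2400 ft.
A is higher by 8240 − 2400 = 5840 ft.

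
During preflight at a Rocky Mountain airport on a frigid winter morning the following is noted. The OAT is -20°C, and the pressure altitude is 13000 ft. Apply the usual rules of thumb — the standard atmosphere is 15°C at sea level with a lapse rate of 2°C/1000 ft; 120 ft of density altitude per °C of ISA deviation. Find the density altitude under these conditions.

ISA temperature at 13000 ft = 15 − 2 × (13000/1000) = -11°C.
ISA deviation = -20 − (-11) = -9°C.
Density altitude = 13000 + 120 × (-9) = 13000 + (-1080) = 11920 ft.

11920 ft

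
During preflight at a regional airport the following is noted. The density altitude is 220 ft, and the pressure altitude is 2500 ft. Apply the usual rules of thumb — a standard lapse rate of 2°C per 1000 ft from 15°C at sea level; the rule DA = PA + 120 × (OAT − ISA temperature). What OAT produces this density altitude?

Density altitude − pressure altitude = 220 − 2500 = -2280 ft.
At 120 ft/°C that is an ISA deviation of -2280/120 = -19°C.
ISA temperature at 2500 ft = 15 − 2 × (2500/1000) = 10°C.
OAT = ISA + deviation = 10 + (-19) = -9°C.

-9°C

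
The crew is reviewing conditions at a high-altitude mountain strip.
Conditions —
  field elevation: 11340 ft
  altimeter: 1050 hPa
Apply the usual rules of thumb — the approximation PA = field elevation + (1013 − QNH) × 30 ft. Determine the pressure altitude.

10230 ft

Pressure correction = (1013 − 1050) × 30 = -1110 ft.
Pressure altitude = 11340 + (-1110) = 10230 ft.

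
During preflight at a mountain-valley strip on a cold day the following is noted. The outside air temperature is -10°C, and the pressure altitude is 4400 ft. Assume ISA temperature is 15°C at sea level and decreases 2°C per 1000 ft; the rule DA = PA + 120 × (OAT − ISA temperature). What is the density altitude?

2456 ft

ISA temperature at 4400 ft = 15 − 2 × (4400/1000) = 6.2°C.
ISA deviation = -10 − 6.2 = -16.2°C.
Density altitude = 4400 + 120 × (-16.2) = 4400 + (-1944) = 2456 ft.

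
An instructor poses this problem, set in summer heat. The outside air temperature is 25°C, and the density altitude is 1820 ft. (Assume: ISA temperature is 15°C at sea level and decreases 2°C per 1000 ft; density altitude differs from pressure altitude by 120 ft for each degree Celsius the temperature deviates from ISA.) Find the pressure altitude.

DA = PA + 120 × (OAT − (15 − 2·PA/1000)) = PA + 120·OAT − 1800 + 0.24·PA = 1.24·PA + 120·OAT − 1800.
So 1.24·PA = 1820 − 120 × 25 + 1800 = 620.
PA = 620 / 1.24 = 500 ft.

500 ft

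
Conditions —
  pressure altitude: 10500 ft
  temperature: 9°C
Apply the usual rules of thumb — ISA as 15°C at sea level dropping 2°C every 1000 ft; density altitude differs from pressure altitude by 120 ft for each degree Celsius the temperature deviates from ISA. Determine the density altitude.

ISA temperature at 10500 ft = 15 − 2 × (10500/1000) = -6°C.
ISA deviation = 9 − (-6) = +15°C.
Density altitude = 10500 + 120 × (15) = 10500 + (+1800) = 12300 ft.

12300 ft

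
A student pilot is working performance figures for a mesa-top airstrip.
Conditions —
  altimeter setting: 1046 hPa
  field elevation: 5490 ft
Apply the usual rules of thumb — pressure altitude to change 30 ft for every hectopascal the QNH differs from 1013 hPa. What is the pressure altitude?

Pressure correction = (1013 − 1046) × 30 = -990 ft.
Pressure altitude = 5490 + (-990) = 4500 ft.

4500 ft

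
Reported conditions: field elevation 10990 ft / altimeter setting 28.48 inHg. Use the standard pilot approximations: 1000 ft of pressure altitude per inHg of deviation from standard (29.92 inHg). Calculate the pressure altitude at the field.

Pressure correction = (29.92 − 28.48) × 1000 = +1440 ft.
Pressure altitude = 10990 + (+1440) = 12430 ft.

12430 ft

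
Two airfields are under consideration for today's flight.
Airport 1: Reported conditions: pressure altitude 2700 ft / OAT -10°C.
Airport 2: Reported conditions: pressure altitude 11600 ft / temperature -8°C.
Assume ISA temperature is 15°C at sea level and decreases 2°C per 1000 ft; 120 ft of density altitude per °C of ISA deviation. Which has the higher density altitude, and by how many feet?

Airport 2 by 11276 ft

Airport 1: ISA temp = 9.6°C, deviation -19.6°C, DA = 2700 + 120 × (-19.6) = 348 ft.
Airport 2: ISA temp = -8.2°C, deviation +0.2°C, DA = 11600 + 120 × 0.2 = 11624 ft.
Airport 2 is higher by 11624 − 348 = 11276 ft.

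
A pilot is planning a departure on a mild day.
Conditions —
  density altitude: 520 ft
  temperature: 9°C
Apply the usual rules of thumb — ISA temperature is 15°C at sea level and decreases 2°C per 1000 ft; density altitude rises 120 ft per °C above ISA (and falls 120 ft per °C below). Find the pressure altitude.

DA = PA + 120 × (OAT − (15 − 2·PA/1000)) = PA + 120·OAT − 1800 + 0.24·PA = 1.24·PA + 120·OAT − 1800.
So 1.24·PA = 520 − 120 × 9 + 1800 = 1240.
PA = 1240 / 1.24 = 1000 ft.

1000 ft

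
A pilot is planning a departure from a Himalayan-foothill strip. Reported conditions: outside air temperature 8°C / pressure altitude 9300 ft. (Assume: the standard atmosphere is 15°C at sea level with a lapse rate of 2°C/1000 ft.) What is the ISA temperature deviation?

ISA temperature at 9300 ft = 15 − 2 × (9300/1000) = -3.6°C.
Deviation = OAT − ISA = 8 − (-3.6) = +11.6°C.

ISA+11.6°C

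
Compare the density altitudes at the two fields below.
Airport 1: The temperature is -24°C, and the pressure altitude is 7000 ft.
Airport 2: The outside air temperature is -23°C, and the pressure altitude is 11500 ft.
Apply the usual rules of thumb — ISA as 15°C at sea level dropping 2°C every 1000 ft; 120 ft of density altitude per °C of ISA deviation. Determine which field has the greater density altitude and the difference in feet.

Airport 1: ISA temp = 1°C, deviation -25°C, DA = 7000 + 120 × (-25) = 4000 ft.
Airport 2: ISA temp = -8°C, deviation -15°C, DA = 11500 + 120 × (-15) = 9700 ft.
Airport 2 is higher by 9700 − 4000 = 5700 ft.

Airport 2 by 5700 ft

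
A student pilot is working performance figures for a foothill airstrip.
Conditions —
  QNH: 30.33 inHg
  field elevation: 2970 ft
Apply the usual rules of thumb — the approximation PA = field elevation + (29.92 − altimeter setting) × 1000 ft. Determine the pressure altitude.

2560 ft

Pressure correction = (29.92 − 30.33) × 1000 = -410 ft.
Pressure altitude = 2970 + (-410) = 2560 ft.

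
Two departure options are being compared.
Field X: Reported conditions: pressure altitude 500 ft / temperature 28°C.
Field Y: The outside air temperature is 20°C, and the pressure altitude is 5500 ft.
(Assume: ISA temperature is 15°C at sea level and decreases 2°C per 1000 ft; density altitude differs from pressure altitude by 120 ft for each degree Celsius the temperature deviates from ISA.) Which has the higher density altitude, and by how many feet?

Field Y by 5240 ft

Field X: ISA temp = 14°C, deviation +14°C, DA = 500 + 120 × 14 = 2180 ft.
Field Y: ISA temp = 4°C, deviation +16°C, DA = 5500 + 120 × 16 = 7420 ft.
Field Y is higher by 7420 − 2180 = 5240 ft.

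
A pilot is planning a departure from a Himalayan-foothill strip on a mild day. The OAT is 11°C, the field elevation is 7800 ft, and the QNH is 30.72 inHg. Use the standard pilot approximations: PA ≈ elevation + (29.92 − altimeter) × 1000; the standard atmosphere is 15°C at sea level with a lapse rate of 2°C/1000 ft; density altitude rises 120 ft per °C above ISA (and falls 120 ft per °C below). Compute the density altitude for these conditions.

Pressure altitude = 7800 + (29.92 − 30.72) × 1000 = 7800 + (-800) = 7000 ft.
ISA temperature at 7000 ft = 15 − 2 × (7000/1000) = 1°C.
ISA deviation = 11 − 1 = +10°C.
Density altitude = 7000 + 120 × (10) = 8200 ft.

8200 ft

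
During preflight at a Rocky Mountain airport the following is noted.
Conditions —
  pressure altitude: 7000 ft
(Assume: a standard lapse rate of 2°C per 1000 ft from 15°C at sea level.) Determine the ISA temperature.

1°C

ISA temperature = 15 − 2 × (7000/1000) = 15 − 14 = 1°C.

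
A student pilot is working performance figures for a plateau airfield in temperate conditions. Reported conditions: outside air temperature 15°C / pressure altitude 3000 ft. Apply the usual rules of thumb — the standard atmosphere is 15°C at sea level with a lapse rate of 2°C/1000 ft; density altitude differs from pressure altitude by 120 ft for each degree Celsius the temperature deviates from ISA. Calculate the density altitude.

3720 ft

ISA temperature at 3000 ft = 15 − 2 × (3000/1000) = 9°C.
ISA deviation = 15 − 9 = +6°C.
Density altitude = 3000 + 120 × (6) = 3000 + (+720) = 3720 ft.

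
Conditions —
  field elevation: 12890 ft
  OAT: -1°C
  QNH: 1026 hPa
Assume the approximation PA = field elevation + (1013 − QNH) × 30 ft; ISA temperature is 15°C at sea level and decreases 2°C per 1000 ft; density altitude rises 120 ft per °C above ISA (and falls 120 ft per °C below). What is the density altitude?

13580 ft

Pressure altitude = 12890 + (1013 − 1026) × 30 = 12890 + (-390) = 12500 ft.
ISA temperature at 12500 ft = 15 − 2 × (12500/1000) = -10°C.
ISA deviation = -1 − (-10) = +9°C.
Density altitude = 12500 + 120 × (9) = 13580 ft.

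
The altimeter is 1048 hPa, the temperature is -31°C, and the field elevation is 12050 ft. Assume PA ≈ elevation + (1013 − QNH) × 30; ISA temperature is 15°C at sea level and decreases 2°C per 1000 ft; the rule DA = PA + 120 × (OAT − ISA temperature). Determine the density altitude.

Pressure altitude = 12050 + (1013 − 1048) × 30 = 12050 + (-1050) = 11000 ft.
ISA temperature at 11000 ft = 15 − 2 × (11000/1000) = -7°C.
ISA deviation = -31 − (-7) = -24°C.
Density altitude = 11000 + 120 × (-24) = 8120 ft.

8120 ft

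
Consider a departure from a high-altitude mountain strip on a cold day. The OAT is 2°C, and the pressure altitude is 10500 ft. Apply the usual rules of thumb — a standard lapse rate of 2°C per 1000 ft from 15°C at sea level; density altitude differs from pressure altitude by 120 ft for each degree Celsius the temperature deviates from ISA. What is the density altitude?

ISA temperature at 10500 ft = 15 − 2 × (10500/1000) = -6°C.
ISA deviation = 2 − (-6) = +8°C.
Density altitude = 10500 + 120 × (8) = 10500 + (+960) = 11460 ft.

11460 ft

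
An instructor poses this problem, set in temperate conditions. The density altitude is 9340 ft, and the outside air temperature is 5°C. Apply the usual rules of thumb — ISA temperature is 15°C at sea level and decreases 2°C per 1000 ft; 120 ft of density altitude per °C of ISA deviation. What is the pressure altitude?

DA = PA + 120 × (OAT − (15 − 2·PA/1000)) = PA + 120·OAT − 1800 + 0.24·PA = 1.24·PA + 120·OAT − 1800.
So 1.24·PA = 9340 − 120 × 5 + 1800 = 10540.
PA = 10540 / 1.24 = 8500 ft.

8500 ft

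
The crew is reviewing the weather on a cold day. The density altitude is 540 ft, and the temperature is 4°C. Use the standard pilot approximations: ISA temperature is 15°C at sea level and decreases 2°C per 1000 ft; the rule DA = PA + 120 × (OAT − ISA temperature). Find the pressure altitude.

1500 ft

DA = PA + 120 × (OAT − (15 − 2·PA/1000)) = PA + 120·OAT − 1800 + 0.24·PA = 1.24·PA + 120·OAT − 1800.
So 1.24·PA = 540 − 120 × 4 + 1800 = 1860.
PA = 1860 / 1.24 = 1500 ft.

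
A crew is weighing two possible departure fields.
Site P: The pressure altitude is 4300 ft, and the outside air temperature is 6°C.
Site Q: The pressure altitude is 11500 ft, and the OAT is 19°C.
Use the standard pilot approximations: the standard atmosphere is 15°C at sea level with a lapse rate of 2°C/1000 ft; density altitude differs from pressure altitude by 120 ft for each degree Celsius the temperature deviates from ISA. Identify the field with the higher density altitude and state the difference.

Site Q by 10488 ft

Site P: ISA temp = 6.4°C, deviation -0.4°C, DA = 4300 + 120 × (-0.4) = 4252 ft.
Site Q: ISA temp = -8°C, deviation +27°C, DA = 11500 + 120 × 27 = 14740 ft.
Site Q is higher by 14740 − 4252 = 10488 ft.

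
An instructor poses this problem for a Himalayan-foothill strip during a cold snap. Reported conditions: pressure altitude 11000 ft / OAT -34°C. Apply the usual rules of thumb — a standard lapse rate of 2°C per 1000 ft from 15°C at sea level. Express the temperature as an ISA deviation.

ISA-27°C

ISA temperature at 11000 ft = 15 − 2 × (11000/1000) = -7°C.
Deviation = OAT − ISA = -34 − (-7) = -27°C.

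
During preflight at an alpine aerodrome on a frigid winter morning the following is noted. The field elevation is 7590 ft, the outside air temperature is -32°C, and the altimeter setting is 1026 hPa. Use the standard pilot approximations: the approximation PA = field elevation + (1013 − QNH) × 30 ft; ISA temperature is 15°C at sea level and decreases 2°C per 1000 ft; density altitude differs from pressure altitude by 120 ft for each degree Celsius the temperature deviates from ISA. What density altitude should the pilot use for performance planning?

3288 ft

Pressure altitude = 7590 + (1013 − 1026) × 30 = 7590 + (-390) = 7200 ft.
ISA temperature at 7200 ft = 15 − 2 × (7200/1000) = 0.6°C.
ISA deviation = -32 − 0.6 = -32.6°C.
Density altitude = 7200 + 120 × (-32.6) = 3288 ft.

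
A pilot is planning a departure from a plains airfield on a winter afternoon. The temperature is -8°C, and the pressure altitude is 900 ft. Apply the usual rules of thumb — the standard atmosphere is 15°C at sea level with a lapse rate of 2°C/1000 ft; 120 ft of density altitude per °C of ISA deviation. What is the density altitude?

-1644 ft

ISA temperature at 900 ft = 15 − 2 × (900/1000) = 13.2°C.
ISA deviation = -8 − 13.2 = -21.2°C.
Density altitude = 900 + 120 × (-21.2) = 900 + (-2544) = -1644 ft.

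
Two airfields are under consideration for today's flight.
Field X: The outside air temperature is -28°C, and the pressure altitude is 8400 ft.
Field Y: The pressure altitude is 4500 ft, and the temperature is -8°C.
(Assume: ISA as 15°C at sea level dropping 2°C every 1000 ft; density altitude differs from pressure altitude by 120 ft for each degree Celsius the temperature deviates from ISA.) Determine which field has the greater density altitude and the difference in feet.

Field X by 2436 ft

Field X: ISA temp = -1.8°C, deviation -26.2°C, DA = 8400 + 120 × (-26.2) = 5256 ft.
Field Y: ISA temp = 6°C, deviation -14°C, DA = 4500 + 120 × (-14) = 2820 ft.
Field X is higher by 5256 − 2820 = 2436 ft.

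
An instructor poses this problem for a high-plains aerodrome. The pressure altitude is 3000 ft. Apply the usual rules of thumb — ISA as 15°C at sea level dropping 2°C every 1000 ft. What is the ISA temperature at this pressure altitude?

ISA temperature = 15 − 2 × (3000/1000) = 15 − 6 = 9°C.

9°C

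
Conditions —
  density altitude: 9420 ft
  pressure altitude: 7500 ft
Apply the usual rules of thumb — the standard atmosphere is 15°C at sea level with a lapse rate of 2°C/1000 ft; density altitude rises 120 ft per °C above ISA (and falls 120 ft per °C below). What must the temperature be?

Density altitude − pressure altitude = 9420 − 7500 = +1920 ft.
At 120 ft/°C that is an ISA deviation of 1920/120 = +16°C.
ISA temperature at 7500 ft = 15 − 2 × (7500/1000) = 0°C.
OAT = ISA + deviation = 0 + (+16) = 16°C.

16°C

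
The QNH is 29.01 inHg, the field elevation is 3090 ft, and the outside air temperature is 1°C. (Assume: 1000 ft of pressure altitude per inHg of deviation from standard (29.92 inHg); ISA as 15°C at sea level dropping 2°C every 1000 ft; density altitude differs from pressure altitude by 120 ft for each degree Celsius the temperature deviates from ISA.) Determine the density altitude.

Pressure altitude = 3090 + (29.92 − 29.01) × 1000 = 3090 + (+910) = 4000 ft.
ISA temperature at 4000 ft = 15 − 2 × (4000/1000) = 7°C.
ISA deviation = 1 − 7 = -6°C.
Density altitude = 4000 + 120 × (-6) = 3280 ft.

3280 ft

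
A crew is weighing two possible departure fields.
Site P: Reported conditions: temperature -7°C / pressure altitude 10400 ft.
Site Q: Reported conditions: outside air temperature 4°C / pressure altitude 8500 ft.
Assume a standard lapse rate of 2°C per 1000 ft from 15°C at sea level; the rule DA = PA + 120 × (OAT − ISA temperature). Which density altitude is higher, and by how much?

Site P by 1036 ft

Site P: ISA temp = -5.8°C, deviation -1.2°C, DA = 10400 + 120 × (-1.2) = 10256 ft.
Site Q: ISA temp = -2°C, deviation +6°C, DA = 8500 + 120 × 6 = 9220 ft.
Site P is higher by 10256 − 9220 = 1036 ft.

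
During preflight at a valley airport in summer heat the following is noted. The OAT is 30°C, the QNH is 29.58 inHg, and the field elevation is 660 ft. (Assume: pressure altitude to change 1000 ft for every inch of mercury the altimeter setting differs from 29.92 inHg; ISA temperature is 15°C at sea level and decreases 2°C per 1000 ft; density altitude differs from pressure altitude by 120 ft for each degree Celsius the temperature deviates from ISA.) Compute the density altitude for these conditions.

3040 ft

Pressure altitude = 660 + (29.92 − 29.58) × 1000 = 660 + (+340) = 1000 ft.
ISA temperature at 1000 ft = 15 − 2 × (1000/1000) = 13°C.
ISA deviation = 30 − 13 = +17°C.
Density altitude = 1000 + 120 × (17) = 3040 ft.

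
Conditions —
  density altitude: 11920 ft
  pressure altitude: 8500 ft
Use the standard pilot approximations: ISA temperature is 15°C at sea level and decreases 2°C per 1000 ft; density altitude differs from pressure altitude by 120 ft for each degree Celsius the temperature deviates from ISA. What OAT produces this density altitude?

Density altitude − pressure altitude = 11920 − 8500 = +3420 ft.
At 120 ft/°C that is an ISA deviation of 3420/120 = +28.5°C.
ISA temperature at 8500 ft = 15 − 2 × (8500/1000) = -2°C.
OAT = ISA + deviation = -2 + (+28.5) = 26.5°C.

26.5°C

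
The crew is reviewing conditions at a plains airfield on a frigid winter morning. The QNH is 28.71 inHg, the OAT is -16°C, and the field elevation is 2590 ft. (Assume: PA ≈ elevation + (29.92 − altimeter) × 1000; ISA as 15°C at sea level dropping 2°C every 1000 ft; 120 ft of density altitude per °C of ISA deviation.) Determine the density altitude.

992 ft

Pressure altitude = 2590 + (29.92 − 28.71) × 1000 = 2590 + (+1210) = 3800 ft.
ISA temperature at 3800 ft = 15 − 2 × (3800/1000) = 7.4°C.
ISA deviation = -16 − 7.4 = -23.4°C.
Density altitude = 3800 + 120 × (-23.4) = 992 ft.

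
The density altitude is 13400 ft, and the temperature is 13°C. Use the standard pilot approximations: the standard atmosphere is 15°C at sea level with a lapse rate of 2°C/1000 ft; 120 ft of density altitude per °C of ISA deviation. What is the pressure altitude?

11000 ft

DA = PA + 120 × (OAT − (15 − 2·PA/1000)) = PA + 120·OAT − 1800 + 0.24·PA = 1.24·PA + 120·OAT − 1800.
So 1.24·PA = 13400 − 120 × 13 + 1800 = 13640.
PA = 13640 / 1.24 = 11000 ft.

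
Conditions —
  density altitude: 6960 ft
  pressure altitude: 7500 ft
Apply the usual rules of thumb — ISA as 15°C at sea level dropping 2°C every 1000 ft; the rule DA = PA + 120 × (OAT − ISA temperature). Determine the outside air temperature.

-4.5°C

Density altitude − pressure altitude = 6960 − 7500 = -540 ft.
At 120 ft/°C that is an ISA deviation of -540/120 = -4.5°C.
ISA temperature at 7500 ft = 15 − 2 × (7500/1000) = 0°C.
OAT = ISA + deviation = 0 + (-4.5) = -4.5°C.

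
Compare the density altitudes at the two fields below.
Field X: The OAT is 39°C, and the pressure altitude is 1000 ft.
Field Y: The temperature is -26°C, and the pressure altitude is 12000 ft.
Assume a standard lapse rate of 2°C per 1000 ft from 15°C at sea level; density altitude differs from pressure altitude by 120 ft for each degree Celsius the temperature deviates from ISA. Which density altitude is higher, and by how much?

Field X: ISA temp = 13°C, deviation +26°C, DA = 1000 + 120 × 26 = 4120 ft.
Field Y: ISA temp = -9°C, deviation -17°C, DA = 12000 + 120 × (-17) = 9960 ft.
Field Y is higher by 9960 − 4120 = 5840 ft.

Field Y by 5840 ft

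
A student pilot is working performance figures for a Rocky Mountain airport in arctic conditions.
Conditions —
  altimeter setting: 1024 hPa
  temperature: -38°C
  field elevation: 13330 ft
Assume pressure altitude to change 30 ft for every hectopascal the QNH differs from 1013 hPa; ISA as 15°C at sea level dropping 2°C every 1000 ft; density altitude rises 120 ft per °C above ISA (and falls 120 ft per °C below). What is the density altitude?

Pressure altitude = 13330 + (1013 − 1024) × 30 = 13330 + (-330) = 13000 ft.
ISA temperature at 13000 ft = 15 − 2 × (13000/1000) = -11°C.
ISA deviation = -38 − (-11) = -27°C.
Density altitude = 13000 + 120 × (-27) = 9760 ft.

9760 ft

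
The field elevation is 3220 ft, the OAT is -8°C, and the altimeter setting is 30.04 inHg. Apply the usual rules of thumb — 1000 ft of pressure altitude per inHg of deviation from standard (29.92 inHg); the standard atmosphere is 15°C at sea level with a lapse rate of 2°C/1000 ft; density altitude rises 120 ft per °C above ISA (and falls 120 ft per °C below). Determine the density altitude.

1084 ft

Pressure altitude = 3220 + (29.92 − 30.04) × 1000 = 3220 + (-120) = 3100 ft.
ISA temperature at 3100 ft = 15 − 2 × (3100/1000) = 8.8°C.
ISA deviation = -8 − 8.8 = -16.8°C.
Density altitude = 3100 + 120 × (-16.8) = 1084 ft.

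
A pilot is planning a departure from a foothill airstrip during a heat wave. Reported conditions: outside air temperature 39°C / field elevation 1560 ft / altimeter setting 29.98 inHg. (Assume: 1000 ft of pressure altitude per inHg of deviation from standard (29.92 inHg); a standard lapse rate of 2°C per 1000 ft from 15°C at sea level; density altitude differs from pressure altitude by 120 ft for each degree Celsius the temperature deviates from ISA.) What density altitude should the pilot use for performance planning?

Pressure altitude = 1560 + (29.92 − 29.98) × 1000 = 1560 + (-60) = 1500 ft.
ISA temperature at 1500 ft = 15 − 2 × (1500/1000) = 12°C.
ISA deviation = 39 − 12 = +27°C.
Density altitude = 1500 + 120 × (27) = 4740 ft.

4740 ft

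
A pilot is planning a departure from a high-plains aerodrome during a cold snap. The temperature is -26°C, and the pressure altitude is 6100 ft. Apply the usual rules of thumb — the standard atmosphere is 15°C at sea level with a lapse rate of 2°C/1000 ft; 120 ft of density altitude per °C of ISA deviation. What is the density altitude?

ISA temperature at 6100 ft = 15 − 2 × (6100/1000) = 2.8°C.
ISA deviation = -26 − 2.8 = -28.8°C.
Density altitude = 6100 + 120 × (-28.8) = 6100 + (-3456) = 2644 ft.

2644 ft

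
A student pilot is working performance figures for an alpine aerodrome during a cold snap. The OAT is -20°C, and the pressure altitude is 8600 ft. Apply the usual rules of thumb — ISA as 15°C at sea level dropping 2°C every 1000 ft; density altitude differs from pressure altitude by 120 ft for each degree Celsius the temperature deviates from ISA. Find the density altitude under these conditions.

6464 ft

ISA temperature at 8600 ft = 15 − 2 × (8600/1000) = -2.2°C.
ISA deviation = -20 − (-2.2) = -17.8°C.
Density altitude = 8600 + 120 × (-17.8) = 8600 + (-2136) = 6464 ft.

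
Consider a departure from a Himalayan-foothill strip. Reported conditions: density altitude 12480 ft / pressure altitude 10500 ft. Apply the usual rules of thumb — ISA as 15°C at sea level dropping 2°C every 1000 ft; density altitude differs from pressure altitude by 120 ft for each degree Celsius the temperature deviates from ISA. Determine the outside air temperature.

10.5°C

Density altitude − pressure altitude = 12480 − 10500 = +1980 ft.
At 120 ft/°C that is an ISA deviation of 1980/120 = +16.5°C.
ISA temperature at 10500 ft = 15 − 2 × (10500/1000) = -6°C.
OAT = ISA + deviation = -6 + (+16.5) = 10.5°C.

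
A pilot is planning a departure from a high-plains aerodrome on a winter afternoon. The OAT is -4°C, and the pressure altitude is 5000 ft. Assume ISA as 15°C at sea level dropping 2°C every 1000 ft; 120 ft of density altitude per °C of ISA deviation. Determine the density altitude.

3920 ft

ISA temperature at 5000 ft = 15 − 2 × (5000/1000) = 5°C.
ISA deviation = -4 − 5 = -9°C.
Density altitude = 5000 + 120 × (-9) = 5000 + (-1080) = 3920 ft.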